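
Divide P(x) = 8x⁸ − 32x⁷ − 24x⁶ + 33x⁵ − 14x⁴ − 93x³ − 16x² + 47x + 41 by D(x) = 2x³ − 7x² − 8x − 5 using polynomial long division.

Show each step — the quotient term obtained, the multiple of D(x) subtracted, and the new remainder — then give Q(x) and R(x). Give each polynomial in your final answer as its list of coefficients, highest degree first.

Step 1: lead(8x⁸ − 32x⁷ − 24x⁶ + 33x⁵ − 14x⁴ − 93x³ − 16x² + 47x + 41) ÷ lead(D) = 8x⁸ ÷ 2x³ = 4x⁵. Subtract (4x⁵)·D = 8x⁸ − 28x⁷ − 32x⁶ − 20x⁵. Remainder: −4x⁷ + 8x⁶ + 53x⁵ − 14x⁴ − 93x³ − 16x² + 47x + 41.
Step 2: lead(−4x⁷ + 8x⁶ + 53x⁵ − 14x⁴ − 93x³ − 16x² + 47x + 41) ÷ lead(D) = −4x⁷ ÷ 2x³ = −2x⁴. Subtract (−2x⁴)·D = −4x⁷ + 14x⁶ + 16x⁵ + 10x⁴. Remainder: −6x⁶ + 37x⁵ − 24x⁴ − 93x³ − 16x² + 47x + 41.
Step 3: lead(−6x⁶ + 37x⁵ − 24x⁴ − 93x³ − 16x² + 47x + 41) ÷ lead(D) = −6x⁶ ÷ 2x³ = −3x³. Subtract (−3x³)·D = −6x⁶ + 21x⁵ + 24x⁴ + 15x³. Remainder: 16x⁵ − 48x⁴ − 108x³ − 16x² + 47x + 41.
Step 4: lead(16x⁵ − 48x⁴ − 108x³ − 16x² + 47x + 41) ÷ lead(D) = 16x⁵ ÷ 2x³ = 8x². Subtract (8x²)·D = 16x⁵ − 56x⁴ − 64x³ − 40x². Remainder: 8x⁴ − 44x³ + 24x² + 47x + 41.
Step 5: lead(8x⁴ − 44x³ + 24x² + 47x + 41) ÷ lead(D) = 8x⁴ ÷ 2x³ = 4x. Subtract (4x)·D = 8x⁴ − 28x³ − 32x² − 20x. Remainder: −16x³ + 56x² + 67x + 41.
Step 6: lead(−16x³ + 56x² + 67x + 41) ÷ lead(D) = −16x³ ÷ 2x³ = −8. Subtract (−8)·D = −16x³ + 56x² + 64x + 40. Remainder: 3x + 1.

Q = [4, -2, -3, 8, 4, -8]; R = [3, 1]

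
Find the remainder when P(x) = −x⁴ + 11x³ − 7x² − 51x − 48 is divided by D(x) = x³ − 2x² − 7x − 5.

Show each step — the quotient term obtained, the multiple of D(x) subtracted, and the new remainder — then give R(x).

Step 1: lead(−x⁴ + 11x³ − 7x² − 51x − 48) ÷ lead(D) = −x⁴ ÷ x³ = −x. Subtract (−x)·D = −x⁴ + 2x³ + 7x² + 5x. Remainder: 9x³ − 14x² − 56x − 48.
Step 2: lead(9x³ − 14x² − 56x − 48) ÷ lead(D) = 9x³ ÷ x³ = 9. Subtract (9)·D = 9x³ − 18x² − 63x − 45. Remainder: 4x² + 7x − 3.

R(x) = 4x² + 7x − 3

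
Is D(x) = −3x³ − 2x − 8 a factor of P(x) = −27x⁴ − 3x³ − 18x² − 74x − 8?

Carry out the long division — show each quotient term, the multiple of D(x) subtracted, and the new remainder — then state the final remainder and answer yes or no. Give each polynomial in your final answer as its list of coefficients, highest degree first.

R = [0], so D(x) is a factor of P(x). yes

Step 1: lead(−27x⁴ − 3x³ − 18x² − 74x − 8) ÷ lead(D) = −27x⁴ ÷ −3x³ = 9x. Subtract (9x)·D = −27x⁴ − 18x² − 72x. Remainder: −3x³ − 2x − 8.
Step 2: lead(−3x³ − 2x − 8) ÷ lead(D) = −3x³ ÷ −3x³ = 1. Subtract (1)·D = −3x³ − 2x − 8. Remainder: 0.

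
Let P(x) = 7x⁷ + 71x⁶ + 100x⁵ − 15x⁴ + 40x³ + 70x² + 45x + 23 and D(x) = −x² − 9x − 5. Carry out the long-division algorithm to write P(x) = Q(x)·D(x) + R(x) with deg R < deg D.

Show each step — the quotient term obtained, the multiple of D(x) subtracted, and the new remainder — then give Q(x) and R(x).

Step 1: lead(7x⁷ + 71x⁶ + 100x⁵ − 15x⁴ + 40x³ + 70x² + 45x + 23) ÷ lead(D) = 7x⁷ ÷ −x² = −7x⁵. Subtract (−7x⁵)·D = 7x⁷ + 63x⁶ + 35x⁵. Remainder: 8x⁶ + 65x⁵ − 15x⁴ + 40x³ + 70x² + 45x + 23.
Step 2: lead(8x⁶ + 65x⁵ − 15x⁴ + 40x³ + 70x² + 45x + 23) ÷ lead(D) = 8x⁶ ÷ −x² = −8x⁴. Subtract (−8x⁴)·D = 8x⁶ + 72x⁵ + 40x⁴. Remainder: −7x⁵ − 55x⁴ + 40x³ + 70x² + 45x + 23.
Step 3: lead(−7x⁵ − 55x⁴ + 40x³ + 70x² + 45x + 23) ÷ lead(D) = −7x⁵ ÷ −x² = 7x³. Subtract (7x³)·D = −7x⁵ − 63x⁴ − 35x³. Remainder: 8x⁴ + 75x³ + 70x² + 45x + 23.
Step 4: lead(8x⁴ + 75x³ + 70x² + 45x + 23) ÷ lead(D) = 8x⁴ ÷ −x² = −8x². Subtract (−8x²)·D = 8x⁴ + 72x³ + 40x². Remainder: 3x³ + 30x² + 45x + 23.
Step 5: lead(3x³ + 30x² + 45x + 23) ÷ lead(D) = 3x³ ÷ −x² = −3x. Subtract (−3x)·D = 3x³ + 27x² + 15x. Remainder: 3x² + 30x + 23.
Step 6: lead(3x² + 30x + 23) ÷ lead(D) = 3x² ÷ −x² = −3. Subtract (−3)·D = 3x² + 27x + 15. Remainder: 3x + 8.

Q(x) = −7x⁵ − 8x⁴ + 7x³ − 8x² − 3x − 3; R(x) = 3x + 8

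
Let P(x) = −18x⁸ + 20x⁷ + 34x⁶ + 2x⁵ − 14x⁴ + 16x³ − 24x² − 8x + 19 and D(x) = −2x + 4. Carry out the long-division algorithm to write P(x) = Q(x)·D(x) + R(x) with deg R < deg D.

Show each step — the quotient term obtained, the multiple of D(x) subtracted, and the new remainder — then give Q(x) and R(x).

Q(x) = 9x⁷ + 8x⁶ − x⁵ − 3x⁴ + x³ − 6x² + 4; R(x) = 3

Step 1: lead(−18x⁸ + 20x⁷ + 34x⁶ + 2x⁵ − 14x⁴ + 16x³ − 24x² − 8x + 19) ÷ lead(D) = −18x⁸ ÷ −2x = 9x⁷. Subtract (9x⁷)·D = −18x⁸ + 36x⁷. Remainder: −16x⁷ + 34x⁶ + 2x⁵ − 14x⁴ + 16x³ − 24x² − 8x + 19.
Step 2: lead(−16x⁷ + 34x⁶ + 2x⁵ − 14x⁴ + 16x³ − 24x² − 8x + 19) ÷ lead(D) = −16x⁷ ÷ −2x = 8x⁶. Subtract (8x⁶)·D = −16x⁷ + 32x⁶. Remainder: 2x⁶ + 2x⁵ − 14x⁴ + 16x³ − 24x² − 8x + 19.
Step 3: lead(2x⁶ + 2x⁵ − 14x⁴ + 16x³ − 24x² − 8x + 19) ÷ lead(D) = 2x⁶ ÷ −2x = −x⁵. Subtract (−x⁵)·D = 2x⁶ − 4x⁵. Remainder: 6x⁵ − 14x⁴ + 16x³ − 24x² − 8x + 19.
Step 4: lead(6x⁵ − 14x⁴ + 16x³ − 24x² − 8x + 19) ÷ lead(D) = 6x⁵ ÷ −2x = −3x⁴. Subtract (−3x⁴)·D = 6x⁵ − 12x⁴. Remainder: −2x⁴ + 16x³ − 24x² − 8x + 19.
Step 5: lead(−2x⁴ + 16x³ − 24x² − 8x + 19) ÷ lead(D) = −2x⁴ ÷ −2x = x³. Subtract (x³)·D = −2x⁴ + 4x³. Remainder: 12x³ − 24x² − 8x + 19.
Step 6: lead(12x³ − 24x² − 8x + 19) ÷ lead(D) = 12x³ ÷ −2x = −6x². Subtract (−6x²)·D = 12x³ − 24x². Remainder: −8x + 19.
Step 7: lead(−8x + 19) ÷ lead(D) = −8x ÷ −2x = 4. Subtract (4)·D = −8x + 16. Remainder: 3.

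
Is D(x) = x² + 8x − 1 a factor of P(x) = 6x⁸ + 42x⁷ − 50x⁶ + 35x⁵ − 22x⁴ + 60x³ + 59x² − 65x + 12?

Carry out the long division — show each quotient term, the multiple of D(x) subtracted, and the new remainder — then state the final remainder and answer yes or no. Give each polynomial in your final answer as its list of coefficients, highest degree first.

Step 1: lead(6x⁸ + 42x⁷ − 50x⁶ + 35x⁵ − 22x⁴ + 60x³ + 59x² − 65x + 12) ÷ lead(D) = 6x⁸ ÷ x² = 6x⁶. Subtract (6x⁶)·D = 6x⁸ + 48x⁷ − 6x⁶. Remainder: −6x⁷ − 44x⁶ + 35x⁵ − 22x⁴ + 60x³ + 59x² − 65x + 12.
Step 2: lead(−6x⁷ − 44x⁶ + 35x⁵ − 22x⁴ + 60x³ + 59x² − 65x + 12) ÷ lead(D) = −6x⁷ ÷ x² = −6x⁵. Subtract (−6x⁵)·D = −6x⁷ − 48x⁶ + 6x⁵. Remainder: 4x⁶ + 29x⁵ − 22x⁴ + 60x³ + 59x² − 65x + 12.
Step 3: lead(4x⁶ + 29x⁵ − 22x⁴ + 60x³ + 59x² − 65x + 12) ÷ lead(D) = 4x⁶ ÷ x² = 4x⁴. Subtract (4x⁴)·D = 4x⁶ + 32x⁵ − 4x⁴. Remainder: −3x⁵ − 18x⁴ + 60x³ + 59x² − 65x + 12.
Step 4: lead(−3x⁵ − 18x⁴ + 60x³ + 59x² − 65x + 12) ÷ lead(D) = −3x⁵ ÷ x² = −3x³. Subtract (−3x³)·D = −3x⁵ − 24x⁴ + 3x³. Remainder: 6x⁴ + 57x³ + 59x² − 65x + 12.
Step 5: lead(6x⁴ + 57x³ + 59x² − 65x + 12) ÷ lead(D) = 6x⁴ ÷ x² = 6x². Subtract (6x²)·D = 6x⁴ + 48x³ − 6x². Remainder: 9x³ + 65x² − 65x + 12.
Step 6: lead(9x³ + 65x² − 65x + 12) ÷ lead(D) = 9x³ ÷ x² = 9x. Subtract (9x)·D = 9x³ + 72x² − 9x. Remainder: −7x² − 56x + 12.
Step 7: lead(−7x² − 56x + 12) ÷ lead(D) = −7x² ÷ x² = −7. Subtract (−7)·D = −7x² − 56x + 7. Remainder: 5.

R = [5], so D(x) is not a factor of P(x). no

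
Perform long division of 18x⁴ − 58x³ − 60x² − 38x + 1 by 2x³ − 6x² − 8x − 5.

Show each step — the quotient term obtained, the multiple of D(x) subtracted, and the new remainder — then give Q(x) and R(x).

Step 1: lead(18x⁴ − 58x³ − 60x² − 38x + 1) ÷ lead(D) = 18x⁴ ÷ 2x³ = 9x. Subtract (9x)·D = 18x⁴ − 54x³ − 72x² − 45x. Remainder: −4x³ + 12x² + 7x + 1.
Step 2: lead(−4x³ + 12x² + 7x + 1) ÷ lead(D) = −4x³ ÷ 2x³ = −2. Subtract (−2)·D = −4x³ + 12x² + 16x + 10. Remainder: −9x − 9.

Q(x) = 9x − 2; R(x) = −9x − 9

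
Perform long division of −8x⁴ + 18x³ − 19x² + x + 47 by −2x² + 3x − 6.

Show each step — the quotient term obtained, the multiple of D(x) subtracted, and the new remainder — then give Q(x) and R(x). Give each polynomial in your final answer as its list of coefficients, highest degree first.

Q = [4, -3, -7]; R = [4, 5]

Step 1: lead(−8x⁴ + 18x³ − 19x² + x + 47) ÷ lead(D) = −8x⁴ ÷ −2x² = 4x². Subtract (4x²)·D = −8x⁴ + 12x³ − 24x². Remainder: 6x³ + 5x² + x + 47.
Step 2: lead(6x³ + 5x² + x + 47) ÷ lead(D) = 6x³ ÷ −2x² = −3x. Subtract (−3x)·D = 6x³ − 9x² + 18x. Remainder: 14x² − 17x + 47.
Step 3: lead(14x² − 17x + 47) ÷ lead(D) = 14x² ÷ −2x² = −7. Subtract (−7)·D = 14x² − 21x + 42. Remainder: 4x + 5.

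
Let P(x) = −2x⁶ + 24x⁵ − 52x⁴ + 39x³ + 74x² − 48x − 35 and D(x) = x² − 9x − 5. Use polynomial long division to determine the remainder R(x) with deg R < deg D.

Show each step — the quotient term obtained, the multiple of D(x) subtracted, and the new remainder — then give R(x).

R(x) = 0

Step 1: lead(−2x⁶ + 24x⁵ − 52x⁴ + 39x³ + 74x² − 48x − 35) ÷ lead(D) = −2x⁶ ÷ x² = −2x⁴. Subtract (−2x⁴)·D = −2x⁶ + 18x⁵ + 10x⁴. Remainder: 6x⁵ − 62x⁴ + 39x³ + 74x² − 48x − 35.
Step 2: lead(6x⁵ − 62x⁴ + 39x³ + 74x² − 48x − 35) ÷ lead(D) = 6x⁵ ÷ x² = 6x³. Subtract (6x³)·D = 6x⁵ − 54x⁴ − 30x³. Remainder: −8x⁴ + 69x³ + 74x² − 48x − 35.
Step 3: lead(−8x⁴ + 69x³ + 74x² − 48x − 35) ÷ lead(D) = −8x⁴ ÷ x² = −8x². Subtract (−8x²)·D = −8x⁴ + 72x³ + 40x². Remainder: −3x³ + 34x² − 48x − 35.
Step 4: lead(−3x³ + 34x² − 48x − 35) ÷ lead(D) = −3x³ ÷ x² = −3x. Subtract (−3x)·D = −3x³ + 27x² + 15x. Remainder: 7x² − 63x − 35.
Step 5: lead(7x² − 63x − 35) ÷ lead(D) = 7x² ÷ x² = 7. Subtract (7)·D = 7x² − 63x − 35. Remainder: 0.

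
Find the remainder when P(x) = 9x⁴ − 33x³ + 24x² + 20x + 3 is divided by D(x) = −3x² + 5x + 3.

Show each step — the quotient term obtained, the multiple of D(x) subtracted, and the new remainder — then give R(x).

Step 1: lead(9x⁴ − 33x³ + 24x² + 20x + 3) ÷ lead(D) = 9x⁴ ÷ −3x² = −3x². Subtract (−3x²)·D = 9x⁴ − 15x³ − 9x². Remainder: −18x³ + 33x² + 20x + 3.
Step 2: lead(−18x³ + 33x² + 20x + 3) ÷ lead(D) = −18x³ ÷ −3x² = 6x. Subtract (6x)·D = −18x³ + 30x² + 18x. Remainder: 3x² + 2x + 3.
Step 3: lead(3x² + 2x + 3) ÷ lead(D) = 3x² ÷ −3x² = −1. Subtract (−1)·D = 3x² − 5x − 3. Remainder: 7x + 6.

R(x) = 7x + 6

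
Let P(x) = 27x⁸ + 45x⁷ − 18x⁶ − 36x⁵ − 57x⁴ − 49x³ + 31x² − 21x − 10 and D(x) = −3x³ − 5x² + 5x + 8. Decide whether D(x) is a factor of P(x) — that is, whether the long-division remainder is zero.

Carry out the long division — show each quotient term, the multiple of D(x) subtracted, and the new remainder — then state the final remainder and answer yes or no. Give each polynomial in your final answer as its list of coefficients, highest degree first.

R = [7, -8, -2], so D(x) is not a factor of P(x). no

Step 1: lead(27x⁸ + 45x⁷ − 18x⁶ − 36x⁵ − 57x⁴ − 49x³ + 31x² − 21x − 10) ÷ lead(D) = 27x⁸ ÷ −3x³ = −9x⁵. Subtract (−9x⁵)·D = 27x⁸ + 45x⁷ − 45x⁶ − 72x⁵. Remainder: 27x⁶ + 36x⁵ − 57x⁴ − 49x³ + 31x² − 21x − 10.
Step 2: lead(27x⁶ + 36x⁵ − 57x⁴ − 49x³ + 31x² − 21x − 10) ÷ lead(D) = 27x⁶ ÷ −3x³ = −9x³. Subtract (−9x³)·D = 27x⁶ + 45x⁵ − 45x⁴ − 72x³. Remainder: −9x⁵ − 12x⁴ + 23x³ + 31x² − 21x − 10.
Step 3: lead(−9x⁵ − 12x⁴ + 23x³ + 31x² − 21x − 10) ÷ lead(D) = −9x⁵ ÷ −3x³ = 3x². Subtract (3x²)·D = −9x⁵ − 15x⁴ + 15x³ + 24x². Remainder: 3x⁴ + 8x³ + 7x² − 21x − 10.
Step 4: lead(3x⁴ + 8x³ + 7x² − 21x − 10) ÷ lead(D) = 3x⁴ ÷ −3x³ = −x. Subtract (−x)·D = 3x⁴ + 5x³ − 5x² − 8x. Remainder: 3x³ + 12x² − 13x − 10.
Step 5: lead(3x³ + 12x² − 13x − 10) ÷ lead(D) = 3x³ ÷ −3x³ = −1. Subtract (−1)·D = 3x³ + 5x² − 5x − 8. Remainder: 7x² − 8x − 2.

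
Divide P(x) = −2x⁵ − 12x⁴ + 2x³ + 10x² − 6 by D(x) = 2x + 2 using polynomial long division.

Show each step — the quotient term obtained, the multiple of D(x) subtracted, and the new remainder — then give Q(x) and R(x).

Q(x) = −x⁴ − 5x³ + 6x² − x + 1; R(x) = −8

Step 1: lead(−2x⁵ − 12x⁴ + 2x³ + 10x² − 6) ÷ lead(D) = −2x⁵ ÷ 2x = −x⁴. Subtract (−x⁴)·D = −2x⁵ − 2x⁴. Remainder: −10x⁴ + 2x³ + 10x² − 6.
Step 2: lead(−10x⁴ + 2x³ + 10x² − 6) ÷ lead(D) = −10x⁴ ÷ 2x = −5x³. Subtract (−5x³)·D = −10x⁴ − 10x³. Remainder: 12x³ + 10x² − 6.
Step 3: lead(12x³ + 10x² − 6) ÷ lead(D) = 12x³ ÷ 2x = 6x². Subtract (6x²)·D = 12x³ + 12x². Remainder: −2x² − 6.
Step 4: lead(−2x² − 6) ÷ lead(D) = −2x² ÷ 2x = −x. Subtract (−x)·D = −2x² − 2x. Remainder: 2x − 6.
Step 5: lead(2x − 6) ÷ lead(D) = 2x ÷ 2x = 1. Subtract (1)·D = 2x + 2. Remainder: −8.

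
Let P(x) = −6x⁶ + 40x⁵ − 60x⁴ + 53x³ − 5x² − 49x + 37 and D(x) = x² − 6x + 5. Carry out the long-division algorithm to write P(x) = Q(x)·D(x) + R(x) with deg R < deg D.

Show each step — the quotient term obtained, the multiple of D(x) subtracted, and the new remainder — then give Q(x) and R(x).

Q(x) = −6x⁴ + 4x³ − 6x² − 3x + 7; R(x) = 8x + 2

Step 1: lead(−6x⁶ + 40x⁵ − 60x⁴ + 53x³ − 5x² − 49x + 37) ÷ lead(D) = −6x⁶ ÷ x² = −6x⁴. Subtract (−6x⁴)·D = −6x⁶ + 36x⁵ − 30x⁴. Remainder: 4x⁵ − 30x⁴ + 53x³ − 5x² − 49x + 37.
Step 2: lead(4x⁵ − 30x⁴ + 53x³ − 5x² − 49x + 37) ÷ lead(D) = 4x⁵ ÷ x² = 4x³. Subtract (4x³)·D = 4x⁵ − 24x⁴ + 20x³. Remainder: −6x⁴ + 33x³ − 5x² − 49x + 37.
Step 3: lead(−6x⁴ + 33x³ − 5x² − 49x + 37) ÷ lead(D) = −6x⁴ ÷ x² = −6x². Subtract (−6x²)·D = −6x⁴ + 36x³ − 30x². Remainder: −3x³ + 25x² − 49x + 37.
Step 4: lead(−3x³ + 25x² − 49x + 37) ÷ lead(D) = −3x³ ÷ x² = −3x. Subtract (−3x)·D = −3x³ + 18x² − 15x. Remainder: 7x² − 34x + 37.
Step 5: lead(7x² − 34x + 37) ÷ lead(D) = 7x² ÷ x² = 7. Subtract (7)·D = 7x² − 42x + 35. Remainder: 8x + 2.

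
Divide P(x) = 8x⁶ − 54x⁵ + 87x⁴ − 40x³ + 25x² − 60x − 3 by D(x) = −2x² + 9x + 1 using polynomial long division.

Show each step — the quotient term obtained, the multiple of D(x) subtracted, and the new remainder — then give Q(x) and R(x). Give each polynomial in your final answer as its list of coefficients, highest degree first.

Q = [-4, 9, -5, 2, -6]; R = [-8, 3]

Step 1: lead(8x⁶ − 54x⁵ + 87x⁴ − 40x³ + 25x² − 60x − 3) ÷ lead(D) = 8x⁶ ÷ −2x² = −4x⁴. Subtract (−4x⁴)·D = 8x⁶ − 36x⁵ − 4x⁴. Remainder: −18x⁵ + 91x⁴ − 40x³ + 25x² − 60x − 3.
Step 2: lead(−18x⁵ + 91x⁴ − 40x³ + 25x² − 60x − 3) ÷ lead(D) = −18x⁵ ÷ −2x² = 9x³. Subtract (9x³)·D = −18x⁵ + 81x⁴ + 9x³. Remainder: 10x⁴ − 49x³ + 25x² − 60x − 3.
Step 3: lead(10x⁴ − 49x³ + 25x² − 60x − 3) ÷ lead(D) = 10x⁴ ÷ −2x² = −5x². Subtract (−5x²)·D = 10x⁴ − 45x³ − 5x². Remainder: −4x³ + 30x² − 60x − 3.
Step 4: lead(−4x³ + 30x² − 60x − 3) ÷ lead(D) = −4x³ ÷ −2x² = 2x. Subtract (2x)·D = −4x³ + 18x² + 2x. Remainder: 12x² − 62x − 3.
Step 5: lead(12x² − 62x − 3) ÷ lead(D) = 12x² ÷ −2x² = −6. Subtract (−6)·D = 12x² − 54x − 6. Remainder: −8x + 3.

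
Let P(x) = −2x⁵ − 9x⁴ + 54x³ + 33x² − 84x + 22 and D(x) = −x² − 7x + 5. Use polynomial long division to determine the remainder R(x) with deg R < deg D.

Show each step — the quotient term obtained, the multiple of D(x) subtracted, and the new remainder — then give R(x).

R(x) = −4x − 3

Step 1: lead(−2x⁵ − 9x⁴ + 54x³ + 33x² − 84x + 22) ÷ lead(D) = −2x⁵ ÷ −x² = 2x³. Subtract (2x³)·D = −2x⁵ − 14x⁴ + 10x³. Remainder: 5x⁴ + 44x³ + 33x² − 84x + 22.
Step 2: lead(5x⁴ + 44x³ + 33x² − 84x + 22) ÷ lead(D) = 5x⁴ ÷ −x² = −5x². Subtract (−5x²)·D = 5x⁴ + 35x³ − 25x². Remainder: 9x³ + 58x² − 84x + 22.
Step 3: lead(9x³ + 58x² − 84x + 22) ÷ lead(D) = 9x³ ÷ −x² = −9x. Subtract (−9x)·D = 9x³ + 63x² − 45x. Remainder: −5x² − 39x + 22.
Step 4: lead(−5x² − 39x + 22) ÷ lead(D) = −5x² ÷ −x² = 5. Subtract (5)·D = −5x² − 35x + 25. Remainder: −4x − 3.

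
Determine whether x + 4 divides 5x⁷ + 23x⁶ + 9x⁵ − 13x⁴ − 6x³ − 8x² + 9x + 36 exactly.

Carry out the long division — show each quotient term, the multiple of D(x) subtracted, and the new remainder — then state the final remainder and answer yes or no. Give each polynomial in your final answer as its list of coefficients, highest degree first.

Step 1: lead(5x⁷ + 23x⁶ + 9x⁵ − 13x⁴ − 6x³ − 8x² + 9x + 36) ÷ lead(D) = 5x⁷ ÷ x = 5x⁶. Subtract (5x⁶)·D = 5x⁷ + 20x⁶. Remainder: 3x⁶ + 9x⁵ − 13x⁴ − 6x³ − 8x² + 9x + 36.
Step 2: lead(3x⁶ + 9x⁵ − 13x⁴ − 6x³ − 8x² + 9x + 36) ÷ lead(D) = 3x⁶ ÷ x = 3x⁵. Subtract (3x⁵)·D = 3x⁶ + 12x⁵. Remainder: −3x⁵ − 13x⁴ − 6x³ − 8x² + 9x + 36.
Step 3: lead(−3x⁵ − 13x⁴ − 6x³ − 8x² + 9x + 36) ÷ lead(D) = −3x⁵ ÷ x = −3x⁴. Subtract (−3x⁴)·D = −3x⁵ − 12x⁴. Remainder: −x⁴ − 6x³ − 8x² + 9x + 36.
Step 4: lead(−x⁴ − 6x³ − 8x² + 9x + 36) ÷ lead(D) = −x⁴ ÷ x = −x³. Subtract (−x³)·D = −x⁴ − 4x³. Remainder: −2x³ − 8x² + 9x + 36.
Step 5: lead(−2x³ − 8x² + 9x + 36) ÷ lead(D) = −2x³ ÷ x = −2x². Subtract (−2x²)·D = −2x³ − 8x². Remainder: 9x + 36.
Step 6: lead(9x + 36) ÷ lead(D) = 9x ÷ x = 9. Subtract (9)·D = 9x + 36. Remainder: 0.

R = [0], so D(x) is a factor of P(x). yes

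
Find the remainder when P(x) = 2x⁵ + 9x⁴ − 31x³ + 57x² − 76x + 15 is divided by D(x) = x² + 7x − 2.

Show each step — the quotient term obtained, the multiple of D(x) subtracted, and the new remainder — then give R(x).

Step 1: lead(2x⁵ + 9x⁴ − 31x³ + 57x² − 76x + 15) ÷ lead(D) = 2x⁵ ÷ x² = 2x³. Subtract (2x³)·D = 2x⁵ + 14x⁴ − 4x³. Remainder: −5x⁴ − 27x³ + 57x² − 76x + 15.
Step 2: lead(−5x⁴ − 27x³ + 57x² − 76x + 15) ÷ lead(D) = −5x⁴ ÷ x² = −5x². Subtract (−5x²)·D = −5x⁴ − 35x³ + 10x². Remainder: 8x³ + 47x² − 76x + 15.
Step 3: lead(8x³ + 47x² − 76x + 15) ÷ lead(D) = 8x³ ÷ x² = 8x. Subtract (8x)·D = 8x³ + 56x² − 16x. Remainder: −9x² − 60x + 15.
Step 4: lead(−9x² − 60x + 15) ÷ lead(D) = −9x² ÷ x² = −9. Subtract (−9)·D = −9x² − 63x + 18. Remainder: 3x − 3.

R(x) = 3x − 3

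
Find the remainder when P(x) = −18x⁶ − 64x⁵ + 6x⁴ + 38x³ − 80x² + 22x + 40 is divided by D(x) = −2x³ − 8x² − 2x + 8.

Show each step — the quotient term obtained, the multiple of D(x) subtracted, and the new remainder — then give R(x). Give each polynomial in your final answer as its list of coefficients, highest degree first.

R = [0]

Step 1: lead(−18x⁶ − 64x⁵ + 6x⁴ + 38x³ − 80x² + 22x + 40) ÷ lead(D) = −18x⁶ ÷ −2x³ = 9x³. Subtract (9x³)·D = −18x⁶ − 72x⁵ − 18x⁴ + 72x³. Remainder: 8x⁵ + 24x⁴ − 34x³ − 80x² + 22x + 40.
Step 2: lead(8x⁵ + 24x⁴ − 34x³ − 80x² + 22x + 40) ÷ lead(D) = 8x⁵ ÷ −2x³ = −4x². Subtract (−4x²)·D = 8x⁵ + 32x⁴ + 8x³ − 32x². Remainder: −8x⁴ − 42x³ − 48x² + 22x + 40.
Step 3: lead(−8x⁴ − 42x³ − 48x² + 22x + 40) ÷ lead(D) = −8x⁴ ÷ −2x³ = 4x. Subtract (4x)·D = −8x⁴ − 32x³ − 8x² + 32x. Remainder: −10x³ − 40x² − 10x + 40.
Step 4: lead(−10x³ − 40x² − 10x + 40) ÷ lead(D) = −10x³ ÷ −2x³ = 5. Subtract (5)·D = −10x³ − 40x² − 10x + 40. Remainder: 0.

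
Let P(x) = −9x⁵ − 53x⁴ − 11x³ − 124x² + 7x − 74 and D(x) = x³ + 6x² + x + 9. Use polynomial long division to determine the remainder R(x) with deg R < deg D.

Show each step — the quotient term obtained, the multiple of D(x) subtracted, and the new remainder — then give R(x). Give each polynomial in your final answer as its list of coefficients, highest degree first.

Step 1: lead(−9x⁵ − 53x⁴ − 11x³ − 124x² + 7x − 74) ÷ lead(D) = −9x⁵ ÷ x³ = −9x². Subtract (−9x²)·D = −9x⁵ − 54x⁴ − 9x³ − 81x². Remainder: x⁴ − 2x³ − 43x² + 7x − 74.
Step 2: lead(x⁴ − 2x³ − 43x² + 7x − 74) ÷ lead(D) = x⁴ ÷ x³ = x. Subtract (x)·D = x⁴ + 6x³ + x² + 9x. Remainder: −8x³ − 44x² − 2x − 74.
Step 3: lead(−8x³ − 44x² − 2x − 74) ÷ lead(D) = −8x³ ÷ x³ = −8. Subtract (−8)·D = −8x³ − 48x² − 8x − 72. Remainder: 4x² + 6x − 2.

R = [4, 6, -2]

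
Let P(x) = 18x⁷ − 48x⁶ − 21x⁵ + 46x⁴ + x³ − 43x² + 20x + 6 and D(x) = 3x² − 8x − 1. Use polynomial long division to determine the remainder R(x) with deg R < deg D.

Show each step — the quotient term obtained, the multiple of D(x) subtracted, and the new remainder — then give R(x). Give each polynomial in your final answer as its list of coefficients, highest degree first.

R = [3]

Step 1: lead(18x⁷ − 48x⁶ − 21x⁵ + 46x⁴ + x³ − 43x² + 20x + 6) ÷ lead(D) = 18x⁷ ÷ 3x² = 6x⁵. Subtract (6x⁵)·D = 18x⁷ − 48x⁶ − 6x⁵. Remainder: −15x⁵ + 46x⁴ + x³ − 43x² + 20x + 6.
Step 2: lead(−15x⁵ + 46x⁴ + x³ − 43x² + 20x + 6) ÷ lead(D) = −15x⁵ ÷ 3x² = −5x³. Subtract (−5x³)·D = −15x⁵ + 40x⁴ + 5x³. Remainder: 6x⁴ − 4x³ − 43x² + 20x + 6.
Step 3: lead(6x⁴ − 4x³ − 43x² + 20x + 6) ÷ lead(D) = 6x⁴ ÷ 3x² = 2x². Subtract (2x²)·D = 6x⁴ − 16x³ − 2x². Remainder: 12x³ − 41x² + 20x + 6.
Step 4: lead(12x³ − 41x² + 20x + 6) ÷ lead(D) = 12x³ ÷ 3x² = 4x. Subtract (4x)·D = 12x³ − 32x² − 4x. Remainder: −9x² + 24x + 6.
Step 5: lead(−9x² + 24x + 6) ÷ lead(D) = −9x² ÷ 3x² = −3. Subtract (−3)·D = −9x² + 24x + 3. Remainder: 3.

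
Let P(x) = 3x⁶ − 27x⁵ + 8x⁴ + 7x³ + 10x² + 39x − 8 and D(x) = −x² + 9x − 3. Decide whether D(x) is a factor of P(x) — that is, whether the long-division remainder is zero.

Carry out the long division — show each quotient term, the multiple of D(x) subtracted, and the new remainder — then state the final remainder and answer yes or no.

Step 1: lead(3x⁶ − 27x⁵ + 8x⁴ + 7x³ + 10x² + 39x − 8) ÷ lead(D) = 3x⁶ ÷ −x² = −3x⁴. Subtract (−3x⁴)·D = 3x⁶ − 27x⁵ + 9x⁴. Remainder: −x⁴ + 7x³ + 10x² + 39x − 8.
Step 2: lead(−x⁴ + 7x³ + 10x² + 39x − 8) ÷ lead(D) = −x⁴ ÷ −x² = x². Subtract (x²)·D = −x⁴ + 9x³ − 3x². Remainder: −2x³ + 13x² + 39x − 8.
Step 3: lead(−2x³ + 13x² + 39x − 8) ÷ lead(D) = −2x³ ÷ −x² = 2x. Subtract (2x)·D = −2x³ + 18x² − 6x. Remainder: −5x² + 45x − 8.
Step 4: lead(−5x² + 45x − 8) ÷ lead(D) = −5x² ÷ −x² = 5. Subtract (5)·D = −5x² + 45x − 15. Remainder: 7.

R(x) = 7, so D(x) is not a factor of P(x). no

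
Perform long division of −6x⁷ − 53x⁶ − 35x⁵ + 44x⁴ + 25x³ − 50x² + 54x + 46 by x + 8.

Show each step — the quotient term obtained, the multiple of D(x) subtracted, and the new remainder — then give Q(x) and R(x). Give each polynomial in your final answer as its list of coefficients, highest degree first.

Q = [-6, -5, 5, 4, -7, 6, 6]; R = [-2]

Step 1: lead(−6x⁷ − 53x⁶ − 35x⁵ + 44x⁴ + 25x³ − 50x² + 54x + 46) ÷ lead(D) = −6x⁷ ÷ x = −6x⁶. Subtract (−6x⁶)·D = −6x⁷ − 48x⁶. Remainder: −5x⁶ − 35x⁵ + 44x⁴ + 25x³ − 50x² + 54x + 46.
Step 2: lead(−5x⁶ − 35x⁵ + 44x⁴ + 25x³ − 50x² + 54x + 46) ÷ lead(D) = −5x⁶ ÷ x = −5x⁵. Subtract (−5x⁵)·D = −5x⁶ − 40x⁵. Remainder: 5x⁵ + 44x⁴ + 25x³ − 50x² + 54x + 46.
Step 3: lead(5x⁵ + 44x⁴ + 25x³ − 50x² + 54x + 46) ÷ lead(D) = 5x⁵ ÷ x = 5x⁴. Subtract (5x⁴)·D = 5x⁵ + 40x⁴. Remainder: 4x⁴ + 25x³ − 50x² + 54x + 46.
Step 4: lead(4x⁴ + 25x³ − 50x² + 54x + 46) ÷ lead(D) = 4x⁴ ÷ x = 4x³. Subtract (4x³)·D = 4x⁴ + 32x³. Remainder: −7x³ − 50x² + 54x + 46.
Step 5: lead(−7x³ − 50x² + 54x + 46) ÷ lead(D) = −7x³ ÷ x = −7x². Subtract (−7x²)·D = −7x³ − 56x². Remainder: 6x² + 54x + 46.
Step 6: lead(6x² + 54x + 46) ÷ lead(D) = 6x² ÷ x = 6x. Subtract (6x)·D = 6x² + 48x. Remainder: 6x + 46.
Step 7: lead(6x + 46) ÷ lead(D) = 6x ÷ x = 6. Subtract (6)·D = 6x + 48. Remainder: −2.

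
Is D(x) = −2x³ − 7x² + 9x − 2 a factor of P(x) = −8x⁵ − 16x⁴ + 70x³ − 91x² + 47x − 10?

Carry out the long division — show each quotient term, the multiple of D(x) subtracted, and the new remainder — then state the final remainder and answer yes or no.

Step 1: lead(−8x⁵ − 16x⁴ + 70x³ − 91x² + 47x − 10) ÷ lead(D) = −8x⁵ ÷ −2x³ = 4x². Subtract (4x²)·D = −8x⁵ − 28x⁴ + 36x³ − 8x². Remainder: 12x⁴ + 34x³ − 83x² + 47x − 10.
Step 2: lead(12x⁴ + 34x³ − 83x² + 47x − 10) ÷ lead(D) = 12x⁴ ÷ −2x³ = −6x. Subtract (−6x)·D = 12x⁴ + 42x³ − 54x² + 12x. Remainder: −8x³ − 29x² + 35x − 10.
Step 3: lead(−8x³ − 29x² + 35x − 10) ÷ lead(D) = −8x³ ÷ −2x³ = 4. Subtract (4)·D = −8x³ − 28x² + 36x − 8. Remainder: −x² − x − 2.

R(x) = −x² − x − 2, so D(x) is not a factor of P(x). no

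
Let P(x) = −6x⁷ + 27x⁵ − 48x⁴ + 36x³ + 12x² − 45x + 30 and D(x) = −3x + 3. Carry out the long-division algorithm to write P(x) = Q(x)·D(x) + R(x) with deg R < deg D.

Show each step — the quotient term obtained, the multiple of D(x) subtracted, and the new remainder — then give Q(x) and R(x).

Q(x) = 2x⁶ + 2x⁵ − 7x⁴ + 9x³ − 3x² − 7x + 8; R(x) = 6

Step 1: lead(−6x⁷ + 27x⁵ − 48x⁴ + 36x³ + 12x² − 45x + 30) ÷ lead(D) = −6x⁷ ÷ −3x = 2x⁶. Subtract (2x⁶)·D = −6x⁷ + 6x⁶. Remainder: −6x⁶ + 27x⁵ − 48x⁴ + 36x³ + 12x² − 45x + 30.
Step 2: lead(−6x⁶ + 27x⁵ − 48x⁴ + 36x³ + 12x² − 45x + 30) ÷ lead(D) = −6x⁶ ÷ −3x = 2x⁵. Subtract (2x⁵)·D = −6x⁶ + 6x⁵. Remainder: 21x⁵ − 48x⁴ + 36x³ + 12x² − 45x + 30.
Step 3: lead(21x⁵ − 48x⁴ + 36x³ + 12x² − 45x + 30) ÷ lead(D) = 21x⁵ ÷ −3x = −7x⁴. Subtract (−7x⁴)·D = 21x⁵ − 21x⁴. Remainder: −27x⁴ + 36x³ + 12x² − 45x + 30.
Step 4: lead(−27x⁴ + 36x³ + 12x² − 45x + 30) ÷ lead(D) = −27x⁴ ÷ −3x = 9x³. Subtract (9x³)·D = −27x⁴ + 27x³. Remainder: 9x³ + 12x² − 45x + 30.
Step 5: lead(9x³ + 12x² − 45x + 30) ÷ lead(D) = 9x³ ÷ −3x = −3x². Subtract (−3x²)·D = 9x³ − 9x². Remainder: 21x² − 45x + 30.
Step 6: lead(21x² − 45x + 30) ÷ lead(D) = 21x² ÷ −3x = −7x. Subtract (−7x)·D = 21x² − 21x. Remainder: −24x + 30.
Step 7: lead(−24x + 30) ÷ lead(D) = −24x ÷ −3x = 8. Subtract (8)·D = −24x + 24. Remainder: 6.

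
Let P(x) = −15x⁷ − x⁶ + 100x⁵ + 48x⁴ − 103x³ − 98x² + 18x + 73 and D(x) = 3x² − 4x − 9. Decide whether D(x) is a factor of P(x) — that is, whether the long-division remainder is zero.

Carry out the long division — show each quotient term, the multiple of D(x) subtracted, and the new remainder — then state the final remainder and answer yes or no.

Step 1: lead(−15x⁷ − x⁶ + 100x⁵ + 48x⁴ − 103x³ − 98x² + 18x + 73) ÷ lead(D) = −15x⁷ ÷ 3x² = −5x⁵. Subtract (−5x⁵)·D = −15x⁷ + 20x⁶ + 45x⁵. Remainder: −21x⁶ + 55x⁵ + 48x⁴ − 103x³ − 98x² + 18x + 73.
Step 2: lead(−21x⁶ + 55x⁵ + 48x⁴ − 103x³ − 98x² + 18x + 73) ÷ lead(D) = −21x⁶ ÷ 3x² = −7x⁴. Subtract (−7x⁴)·D = −21x⁶ + 28x⁵ + 63x⁴. Remainder: 27x⁵ − 15x⁴ − 103x³ − 98x² + 18x + 73.
Step 3: lead(27x⁵ − 15x⁴ − 103x³ − 98x² + 18x + 73) ÷ lead(D) = 27x⁵ ÷ 3x² = 9x³. Subtract (9x³)·D = 27x⁵ − 36x⁴ − 81x³. Remainder: 21x⁴ − 22x³ − 98x² + 18x + 73.
Step 4: lead(21x⁴ − 22x³ − 98x² + 18x + 73) ÷ lead(D) = 21x⁴ ÷ 3x² = 7x². Subtract (7x²)·D = 21x⁴ − 28x³ − 63x². Remainder: 6x³ − 35x² + 18x + 73.
Step 5: lead(6x³ − 35x² + 18x + 73) ÷ lead(D) = 6x³ ÷ 3x² = 2x. Subtract (2x)·D = 6x³ − 8x² − 18x. Remainder: −27x² + 36x + 73.
Step 6: lead(−27x² + 36x + 73) ÷ lead(D) = −27x² ÷ 3x² = −9. Subtract (−9)·D = −27x² + 36x + 81. Remainder: −8.

R(x) = −8, so D(x) is not a factor of P(x). no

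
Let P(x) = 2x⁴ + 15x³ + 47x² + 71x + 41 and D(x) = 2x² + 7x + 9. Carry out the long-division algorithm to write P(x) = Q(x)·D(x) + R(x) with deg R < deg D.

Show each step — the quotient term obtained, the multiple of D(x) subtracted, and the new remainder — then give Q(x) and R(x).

Step 1: lead(2x⁴ + 15x³ + 47x² + 71x + 41) ÷ lead(D) = 2x⁴ ÷ 2x² = x². Subtract (x²)·D = 2x⁴ + 7x³ + 9x². Remainder: 8x³ + 38x² + 71x + 41.
Step 2: lead(8x³ + 38x² + 71x + 41) ÷ lead(D) = 8x³ ÷ 2x² = 4x. Subtract (4x)·D = 8x³ + 28x² + 36x. Remainder: 10x² + 35x + 41.
Step 3: lead(10x² + 35x + 41) ÷ lead(D) = 10x² ÷ 2x² = 5. Subtract (5)·D = 10x² + 35x + 45. Remainder: −4.

Q(x) = x² + 4x + 5; R(x) = −4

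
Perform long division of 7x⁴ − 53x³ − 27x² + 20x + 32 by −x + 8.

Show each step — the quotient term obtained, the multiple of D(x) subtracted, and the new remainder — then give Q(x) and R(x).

Step 1: lead(7x⁴ − 53x³ − 27x² + 20x + 32) ÷ lead(D) = 7x⁴ ÷ −x = −7x³. Subtract (−7x³)·D = 7x⁴ − 56x³. Remainder: 3x³ − 27x² + 20x + 32.
Step 2: lead(3x³ − 27x² + 20x + 32) ÷ lead(D) = 3x³ ÷ −x = −3x². Subtract (−3x²)·D = 3x³ − 24x². Remainder: −3x² + 20x + 32.
Step 3: lead(−3x² + 20x + 32) ÷ lead(D) = −3x² ÷ −x = 3x. Subtract (3x)·D = −3x² + 24x. Remainder: −4x + 32.
Step 4: lead(−4x + 32) ÷ lead(D) = −4x ÷ −x = 4. Subtract (4)·D = −4x + 32. Remainder: 0.

Q(x) = −7x³ − 3x² + 3x + 4; R(x) = 0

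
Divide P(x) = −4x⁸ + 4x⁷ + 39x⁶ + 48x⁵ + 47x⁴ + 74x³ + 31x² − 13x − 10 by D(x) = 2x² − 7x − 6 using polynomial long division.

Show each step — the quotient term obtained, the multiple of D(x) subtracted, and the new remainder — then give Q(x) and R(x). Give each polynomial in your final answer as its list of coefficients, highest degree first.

Step 1: lead(−4x⁸ + 4x⁷ + 39x⁶ + 48x⁵ + 47x⁴ + 74x³ + 31x² − 13x − 10) ÷ lead(D) = −4x⁸ ÷ 2x² = −2x⁶. Subtract (−2x⁶)·D = −4x⁸ + 14x⁷ + 12x⁶. Remainder: −10x⁷ + 27x⁶ + 48x⁵ + 47x⁴ + 74x³ + 31x² − 13x − 10.
Step 2: lead(−10x⁷ + 27x⁶ + 48x⁵ + 47x⁴ + 74x³ + 31x² − 13x − 10) ÷ lead(D) = −10x⁷ ÷ 2x² = −5x⁵. Subtract (−5x⁵)·D = −10x⁷ + 35x⁶ + 30x⁵. Remainder: −8x⁶ + 18x⁵ + 47x⁴ + 74x³ + 31x² − 13x − 10.
Step 3: lead(−8x⁶ + 18x⁵ + 47x⁴ + 74x³ + 31x² − 13x − 10) ÷ lead(D) = −8x⁶ ÷ 2x² = −4x⁴. Subtract (−4x⁴)·D = −8x⁶ + 28x⁵ + 24x⁴. Remainder: −10x⁵ + 23x⁴ + 74x³ + 31x² − 13x − 10.
Step 4: lead(−10x⁵ + 23x⁴ + 74x³ + 31x² − 13x − 10) ÷ lead(D) = −10x⁵ ÷ 2x² = −5x³. Subtract (−5x³)·D = −10x⁵ + 35x⁴ + 30x³. Remainder: −12x⁴ + 44x³ + 31x² − 13x − 10.
Step 5: lead(−12x⁴ + 44x³ + 31x² − 13x − 10) ÷ lead(D) = −12x⁴ ÷ 2x² = −6x². Subtract (−6x²)·D = −12x⁴ + 42x³ + 36x². Remainder: 2x³ − 5x² − 13x − 10.
Step 6: lead(2x³ − 5x² − 13x − 10) ÷ lead(D) = 2x³ ÷ 2x² = x. Subtract (x)·D = 2x³ − 7x² − 6x. Remainder: 2x² − 7x − 10.
Step 7: lead(2x² − 7x − 10) ÷ lead(D) = 2x² ÷ 2x² = 1. Subtract (1)·D = 2x² − 7x − 6. Remainder: −4.

Q = [-2, -5, -4, -5, -6, 1, 1]; R = [-4]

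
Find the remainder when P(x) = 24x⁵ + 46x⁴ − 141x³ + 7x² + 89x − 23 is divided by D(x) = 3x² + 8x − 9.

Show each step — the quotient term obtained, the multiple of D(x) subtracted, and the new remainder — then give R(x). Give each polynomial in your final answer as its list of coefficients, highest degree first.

Step 1: lead(24x⁵ + 46x⁴ − 141x³ + 7x² + 89x − 23) ÷ lead(D) = 24x⁵ ÷ 3x² = 8x³. Subtract (8x³)·D = 24x⁵ + 64x⁴ − 72x³. Remainder: −18x⁴ − 69x³ + 7x² + 89x − 23.
Step 2: lead(−18x⁴ − 69x³ + 7x² + 89x − 23) ÷ lead(D) = −18x⁴ ÷ 3x² = −6x². Subtract (−6x²)·D = −18x⁴ − 48x³ + 54x². Remainder: −21x³ − 47x² + 89x − 23.
Step 3: lead(−21x³ − 47x² + 89x − 23) ÷ lead(D) = −21x³ ÷ 3x² = −7x. Subtract (−7x)·D = −21x³ − 56x² + 63x. Remainder: 9x² + 26x − 23.
Step 4: lead(9x² + 26x − 23) ÷ lead(D) = 9x² ÷ 3x² = 3. Subtract (3)·D = 9x² + 24x − 27. Remainder: 2x + 4.

R = [2, 4]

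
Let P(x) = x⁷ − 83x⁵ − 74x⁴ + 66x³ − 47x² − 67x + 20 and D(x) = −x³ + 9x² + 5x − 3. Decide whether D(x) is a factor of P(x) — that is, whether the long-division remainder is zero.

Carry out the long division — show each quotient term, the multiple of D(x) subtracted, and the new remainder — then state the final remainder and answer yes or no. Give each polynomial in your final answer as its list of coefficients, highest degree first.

Step 1: lead(x⁷ − 83x⁵ − 74x⁴ + 66x³ − 47x² − 67x + 20) ÷ lead(D) = x⁷ ÷ −x³ = −x⁴. Subtract (−x⁴)·D = x⁷ − 9x⁶ − 5x⁵ + 3x⁴. Remainder: 9x⁶ − 78x⁵ − 77x⁴ + 66x³ − 47x² − 67x + 20.
Step 2: lead(9x⁶ − 78x⁵ − 77x⁴ + 66x³ − 47x² − 67x + 20) ÷ lead(D) = 9x⁶ ÷ −x³ = −9x³. Subtract (−9x³)·D = 9x⁶ − 81x⁵ − 45x⁴ + 27x³. Remainder: 3x⁵ − 32x⁴ + 39x³ − 47x² − 67x + 20.
Step 3: lead(3x⁵ − 32x⁴ + 39x³ − 47x² − 67x + 20) ÷ lead(D) = 3x⁵ ÷ −x³ = −3x². Subtract (−3x²)·D = 3x⁵ − 27x⁴ − 15x³ + 9x². Remainder: −5x⁴ + 54x³ − 56x² − 67x + 20.
Step 4: lead(−5x⁴ + 54x³ − 56x² − 67x + 20) ÷ lead(D) = −5x⁴ ÷ −x³ = 5x. Subtract (5x)·D = −5x⁴ + 45x³ + 25x² − 15x. Remainder: 9x³ − 81x² − 52x + 20.
Step 5: lead(9x³ − 81x² − 52x + 20) ÷ lead(D) = 9x³ ÷ −x³ = −9. Subtract (−9)·D = 9x³ − 81x² − 45x + 27. Remainder: −7x − 7.

R = [-7, -7], so D(x) is not a factor of P(x). no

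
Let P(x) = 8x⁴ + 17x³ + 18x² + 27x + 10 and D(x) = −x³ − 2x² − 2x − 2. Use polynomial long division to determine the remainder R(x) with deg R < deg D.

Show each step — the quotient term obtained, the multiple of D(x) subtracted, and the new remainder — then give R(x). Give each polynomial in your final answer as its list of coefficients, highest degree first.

R = [9, 8]

Step 1: lead(8x⁴ + 17x³ + 18x² + 27x + 10) ÷ lead(D) = 8x⁴ ÷ −x³ = −8x. Subtract (−8x)·D = 8x⁴ + 16x³ + 16x² + 16x. Remainder: x³ + 2x² + 11x + 10.
Step 2: lead(x³ + 2x² + 11x + 10) ÷ lead(D) = x³ ÷ −x³ = −1. Subtract (−1)·D = x³ + 2x² + 2x + 2. Remainder: 9x + 8.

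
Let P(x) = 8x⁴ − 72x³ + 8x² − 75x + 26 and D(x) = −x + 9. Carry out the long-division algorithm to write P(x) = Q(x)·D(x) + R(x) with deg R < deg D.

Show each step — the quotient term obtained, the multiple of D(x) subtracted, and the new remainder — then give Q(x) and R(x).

Q(x) = −8x³ − 8x + 3; R(x) = −1

Step 1: lead(8x⁴ − 72x³ + 8x² − 75x + 26) ÷ lead(D) = 8x⁴ ÷ −x = −8x³. Subtract (−8x³)·D = 8x⁴ − 72x³. Remainder: 8x² − 75x + 26.
Step 2: lead(8x² − 75x + 26) ÷ lead(D) = 8x² ÷ −x = −8x. Subtract (−8x)·D = 8x² − 72x. Remainder: −3x + 26.
Step 3: lead(−3x + 26) ÷ lead(D) = −3x ÷ −x = 3. Subtract (3)·D = −3x + 27. Remainder: −1.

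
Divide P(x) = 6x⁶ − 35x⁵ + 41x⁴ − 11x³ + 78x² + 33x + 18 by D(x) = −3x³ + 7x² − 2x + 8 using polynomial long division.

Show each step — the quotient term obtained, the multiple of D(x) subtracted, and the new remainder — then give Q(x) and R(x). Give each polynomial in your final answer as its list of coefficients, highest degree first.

Step 1: lead(6x⁶ − 35x⁵ + 41x⁴ − 11x³ + 78x² + 33x + 18) ÷ lead(D) = 6x⁶ ÷ −3x³ = −2x³. Subtract (−2x³)·D = 6x⁶ − 14x⁵ + 4x⁴ − 16x³. Remainder: −21x⁵ + 37x⁴ + 5x³ + 78x² + 33x + 18.
Step 2: lead(−21x⁵ + 37x⁴ + 5x³ + 78x² + 33x + 18) ÷ lead(D) = −21x⁵ ÷ −3x³ = 7x². Subtract (7x²)·D = −21x⁵ + 49x⁴ − 14x³ + 56x². Remainder: −12x⁴ + 19x³ + 22x² + 33x + 18.
Step 3: lead(−12x⁴ + 19x³ + 22x² + 33x + 18) ÷ lead(D) = −12x⁴ ÷ −3x³ = 4x. Subtract (4x)·D = −12x⁴ + 28x³ − 8x² + 32x. Remainder: −9x³ + 30x² + x + 18.
Step 4: lead(−9x³ + 30x² + x + 18) ÷ lead(D) = −9x³ ÷ −3x³ = 3. Subtract (3)·D = −9x³ + 21x² − 6x + 24. Remainder: 9x² + 7x − 6.

Q = [-2, 7, 4, 3]; R = [9, 7, -6]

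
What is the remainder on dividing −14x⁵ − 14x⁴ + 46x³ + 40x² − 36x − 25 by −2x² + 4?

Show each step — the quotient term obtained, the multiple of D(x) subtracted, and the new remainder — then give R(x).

Step 1: lead(−14x⁵ − 14x⁴ + 46x³ + 40x² − 36x − 25) ÷ lead(D) = −14x⁵ ÷ −2x² = 7x³. Subtract (7x³)·D = −14x⁵ + 28x³. Remainder: −14x⁴ + 18x³ + 40x² − 36x − 25.
Step 2: lead(−14x⁴ + 18x³ + 40x² − 36x − 25) ÷ lead(D) = −14x⁴ ÷ −2x² = 7x². Subtract (7x²)·D = −14x⁴ + 28x². Remainder: 18x³ + 12x² − 36x − 25.
Step 3: lead(18x³ + 12x² − 36x − 25) ÷ lead(D) = 18x³ ÷ −2x² = −9x. Subtract (−9x)·D = 18x³ − 36x. Remainder: 12x² − 25.
Step 4: lead(12x² − 25) ÷ lead(D) = 12x² ÷ −2x² = −6. Subtract (−6)·D = 12x² − 24. Remainder: −1.

R(x) = −1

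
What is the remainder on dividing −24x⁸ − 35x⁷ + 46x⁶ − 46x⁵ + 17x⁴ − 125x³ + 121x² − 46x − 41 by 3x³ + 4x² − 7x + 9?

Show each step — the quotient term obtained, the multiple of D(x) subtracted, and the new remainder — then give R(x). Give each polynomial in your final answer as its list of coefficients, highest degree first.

Step 1: lead(−24x⁸ − 35x⁷ + 46x⁶ − 46x⁵ + 17x⁴ − 125x³ + 121x² − 46x − 41) ÷ lead(D) = −24x⁸ ÷ 3x³ = −8x⁵. Subtract (−8x⁵)·D = −24x⁸ − 32x⁷ + 56x⁶ − 72x⁵. Remainder: −3x⁷ − 10x⁶ + 26x⁵ + 17x⁴ − 125x³ + 121x² − 46x − 41.
Step 2: lead(−3x⁷ − 10x⁶ + 26x⁵ + 17x⁴ − 125x³ + 121x² − 46x − 41) ÷ lead(D) = −3x⁷ ÷ 3x³ = −x⁴. Subtract (−x⁴)·D = −3x⁷ − 4x⁶ + 7x⁵ − 9x⁴. Remainder: −6x⁶ + 19x⁵ + 26x⁴ − 125x³ + 121x² − 46x − 41.
Step 3: lead(−6x⁶ + 19x⁵ + 26x⁴ − 125x³ + 121x² − 46x − 41) ÷ lead(D) = −6x⁶ ÷ 3x³ = −2x³. Subtract (−2x³)·D = −6x⁶ − 8x⁵ + 14x⁴ − 18x³. Remainder: 27x⁵ + 12x⁴ − 107x³ + 121x² − 46x − 41.
Step 4: lead(27x⁵ + 12x⁴ − 107x³ + 121x² − 46x − 41) ÷ lead(D) = 27x⁵ ÷ 3x³ = 9x². Subtract (9x²)·D = 27x⁵ + 36x⁴ − 63x³ + 81x². Remainder: −24x⁴ − 44x³ + 40x² − 46x − 41.
Step 5: lead(−24x⁴ − 44x³ + 40x² − 46x − 41) ÷ lead(D) = −24x⁴ ÷ 3x³ = −8x. Subtract (−8x)·D = −24x⁴ − 32x³ + 56x² − 72x. Remainder: −12x³ − 16x² + 26x − 41.
Step 6: lead(−12x³ − 16x² + 26x − 41) ÷ lead(D) = −12x³ ÷ 3x³ = −4. Subtract (−4)·D = −12x³ − 16x² + 28x − 36. Remainder: −2x − 5.

R = [-2, -5]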